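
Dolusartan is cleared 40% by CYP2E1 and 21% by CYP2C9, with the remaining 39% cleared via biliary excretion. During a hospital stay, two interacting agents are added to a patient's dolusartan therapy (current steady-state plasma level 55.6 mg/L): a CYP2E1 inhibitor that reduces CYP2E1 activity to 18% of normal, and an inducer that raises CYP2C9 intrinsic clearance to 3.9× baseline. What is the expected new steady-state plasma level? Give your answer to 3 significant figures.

43.4 mg/L

CYP2E1: 0.4 × 0.18 = 0.072
CYP2C9: 0.21 × 3.9 = 0.819
Other: 0.39 (unchanged)
Relative clearance = 0.072 + 0.819 + 0.39 = 1.281.
Dividing the baseline by the relative clearance: 55.6 / 1.281 = 43.4 mg/L.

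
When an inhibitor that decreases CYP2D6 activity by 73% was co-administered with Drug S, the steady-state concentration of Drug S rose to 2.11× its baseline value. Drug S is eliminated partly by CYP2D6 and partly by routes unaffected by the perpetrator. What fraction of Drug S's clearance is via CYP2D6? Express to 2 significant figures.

Let x = fm,CYP2D6. Because steady-state concentration ∝ 1/CL, relative clearance fell to 1/2.11 = 0.4739.
Only the CYP2D6 route changed, so 0.4739 = x·0.27 + (1 − x), giving x = 0.72.

0.72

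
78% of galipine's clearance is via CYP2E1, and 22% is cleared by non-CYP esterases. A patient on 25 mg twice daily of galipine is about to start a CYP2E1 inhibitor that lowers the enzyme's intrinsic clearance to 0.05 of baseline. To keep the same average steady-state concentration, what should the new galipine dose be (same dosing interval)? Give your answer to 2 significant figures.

6.5 mg

CYP2E1: 0.78 × 0.05 = 0.039
Other: 0.22 (unchanged)
New clearance relative to baseline: 0.039 + 0.22 = 0.259.
To maintain the same steady-state level, dose must scale with clearance: new dose = 25 × 0.259 = 6.5 mg.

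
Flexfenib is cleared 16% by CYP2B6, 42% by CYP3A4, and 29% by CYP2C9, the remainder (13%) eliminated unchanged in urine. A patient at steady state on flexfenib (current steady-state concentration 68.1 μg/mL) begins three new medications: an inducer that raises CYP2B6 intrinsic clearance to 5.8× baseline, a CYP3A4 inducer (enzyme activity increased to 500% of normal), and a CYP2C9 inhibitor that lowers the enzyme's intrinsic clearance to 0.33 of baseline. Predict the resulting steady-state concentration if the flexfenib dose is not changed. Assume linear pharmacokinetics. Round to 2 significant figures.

21 μg/mL

The CYP2B6 pathway (16% of clearance) rises to 5.8× activity: 0.16 × 5.8 = 0.928.
The CYP3A4 pathway (42% of clearance) rises to 5× activity: 0.42 × 5 = 2.1.
The CYP2C9 pathway (29% of clearance) falls to 0.33× activity: 0.29 × 0.33 = 0.0957.
The remaining 13% of clearance is unaffected.
New clearance relative to baseline: 0.928 + 2.1 + 0.0957 + 0.13 = 3.2537.
Steady-state concentration ∝ 1/CL: new value = 68.1 / 3.2537 = 21 μg/mL.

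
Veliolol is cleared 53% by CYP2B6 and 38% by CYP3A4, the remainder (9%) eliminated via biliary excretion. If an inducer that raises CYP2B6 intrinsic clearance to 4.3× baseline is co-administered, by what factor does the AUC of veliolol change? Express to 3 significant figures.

The CYP2B6 pathway (53% of clearance) rises to 4.3× activity: 0.53 × 4.3 = 2.279.
CYP3A4 (38%) and the residual 9% are unaffected.
CL_new/CL_old = 2.279 + 0.38 + 0.09 = 2.749.
AUC is inversely proportional to clearance, so the fold-change is 1 / 2.749 = 0.364.

0.364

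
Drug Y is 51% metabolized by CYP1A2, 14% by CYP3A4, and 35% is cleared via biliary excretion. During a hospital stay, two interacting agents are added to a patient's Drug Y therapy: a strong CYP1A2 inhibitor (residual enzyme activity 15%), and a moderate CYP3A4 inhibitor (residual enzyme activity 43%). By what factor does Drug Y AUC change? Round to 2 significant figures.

2.1

The CYP1A2 pathway (51% of clearance) falls to 0.15× activity: 0.51 × 0.15 = 0.0765.
The CYP3A4 pathway (14% of clearance) is reduced to 0.43× activity: 0.14 × 0.43 = 0.0602.
Non-CYP routes (35%) are unchanged.
Relative clearance = 0.0765 + 0.0602 + 0.35 = 0.4867.
AUC ∝ 1/CL: fold-change = 1 / 0.4867 = 2.1.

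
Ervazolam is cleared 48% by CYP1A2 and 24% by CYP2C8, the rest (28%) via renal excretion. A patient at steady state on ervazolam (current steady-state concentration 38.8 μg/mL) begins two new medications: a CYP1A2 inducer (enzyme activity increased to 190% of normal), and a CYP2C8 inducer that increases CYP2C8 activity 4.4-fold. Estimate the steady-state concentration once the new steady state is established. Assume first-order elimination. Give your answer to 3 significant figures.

The CYP1A2 pathway (48% of clearance) is boosted to 1.9× activity: 0.48 × 1.9 = 0.912.
The CYP2C8 pathway (24% of clearance) is boosted to 4.4× activity: 0.24 × 4.4 = 1.056.
The remaining 28% of clearance is unaffected.
Relative clearance = 0.912 + 1.056 + 0.28 = 2.248.
Steady-state concentration ∝ 1/CL: new value = 38.8 / 2.248 = 17.3 μg/mL.

17.3 μg/mL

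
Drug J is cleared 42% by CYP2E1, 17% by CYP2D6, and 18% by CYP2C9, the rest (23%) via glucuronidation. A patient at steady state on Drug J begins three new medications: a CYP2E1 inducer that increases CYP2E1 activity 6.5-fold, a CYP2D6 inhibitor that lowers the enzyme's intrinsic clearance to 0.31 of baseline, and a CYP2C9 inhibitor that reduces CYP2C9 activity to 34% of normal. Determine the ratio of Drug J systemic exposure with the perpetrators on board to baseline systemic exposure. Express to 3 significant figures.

The CYP2E1 pathway (42% of clearance) rises to 6.5× activity: 0.42 × 6.5 = 2.73.
The CYP2D6 pathway (17% of clearance) is reduced to 0.31× activity: 0.17 × 0.31 = 0.0527.
The CYP2C9 pathway (18% of clearance) drops to 0.34× activity: 0.18 × 0.34 = 0.0612.
The remaining 23% of clearance is unaffected.
CL_new/CL_old = 2.73 + 0.0527 + 0.0612 + 0.23 = 3.0739.
Net systemic exposure ratio = 1 / 3.0739 = 0.325.

0.325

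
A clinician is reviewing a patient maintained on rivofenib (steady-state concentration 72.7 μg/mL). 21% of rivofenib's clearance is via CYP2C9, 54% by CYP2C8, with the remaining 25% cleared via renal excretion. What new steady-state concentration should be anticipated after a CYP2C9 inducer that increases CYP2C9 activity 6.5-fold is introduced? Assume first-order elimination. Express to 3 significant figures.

33.7 μg/mL

The CYP2C9 pathway (21% of clearance) rises to 6.5× activity: 0.21 × 6.5 = 1.365.
CYP2C8 (54%) and the residual 25% are unaffected.
CL_new/CL_old = 1.365 + 0.54 + 0.25 = 2.155.
New steady-state concentration = baseline ÷ relative clearance = 72.7 / 2.155 = 33.7 μg/mL.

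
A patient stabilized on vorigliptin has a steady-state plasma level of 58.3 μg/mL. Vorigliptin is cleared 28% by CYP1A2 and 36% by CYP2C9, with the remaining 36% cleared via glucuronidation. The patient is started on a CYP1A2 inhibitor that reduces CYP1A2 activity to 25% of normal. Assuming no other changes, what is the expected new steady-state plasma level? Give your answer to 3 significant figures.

The CYP1A2 pathway (28% of clearance) drops to 0.25× activity: 0.28 × 0.25 = 0.07.
CYP2C9 (36%) and the residual 36% are unaffected.
New clearance relative to baseline: 0.07 + 0.36 + 0.36 = 0.79.
With dosing unchanged, steady-state plasma level scales as 1/CL: 58.3 / 0.79 = 73.8 μg/mL.

73.8 μg/mL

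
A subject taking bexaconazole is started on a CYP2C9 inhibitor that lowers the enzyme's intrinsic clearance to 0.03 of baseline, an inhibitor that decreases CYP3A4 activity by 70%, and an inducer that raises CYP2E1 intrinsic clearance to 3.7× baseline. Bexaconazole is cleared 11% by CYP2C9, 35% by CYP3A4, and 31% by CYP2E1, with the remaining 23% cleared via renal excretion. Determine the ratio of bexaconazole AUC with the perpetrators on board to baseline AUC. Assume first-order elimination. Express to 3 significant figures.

0.673

The CYP2C9 pathway (11% of clearance) falls to 0.03× activity: 0.11 × 0.03 = 0.0033.
The CYP3A4 pathway (35% of clearance) falls to 0.3× activity: 0.35 × 0.3 = 0.105.
The CYP2E1 pathway (31% of clearance) increases to 3.7× activity: 0.31 × 3.7 = 1.147.
Non-CYP routes (23%) are unchanged.
Relative clearance = 0.0033 + 0.105 + 1.147 + 0.23 = 1.4853.
Because AUC varies inversely with clearance, the combined effect is 1 / 1.4853 = 0.673.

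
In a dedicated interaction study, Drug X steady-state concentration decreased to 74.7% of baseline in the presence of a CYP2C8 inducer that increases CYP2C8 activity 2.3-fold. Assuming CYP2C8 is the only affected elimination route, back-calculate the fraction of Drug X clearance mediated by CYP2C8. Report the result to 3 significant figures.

CL'/CL = 1 / 0.747 = 1.339
2.3·fm + (1 − fm) = 1.339
fm = (1.339 − 1) / (2.3 − 1) = 0.261

0.261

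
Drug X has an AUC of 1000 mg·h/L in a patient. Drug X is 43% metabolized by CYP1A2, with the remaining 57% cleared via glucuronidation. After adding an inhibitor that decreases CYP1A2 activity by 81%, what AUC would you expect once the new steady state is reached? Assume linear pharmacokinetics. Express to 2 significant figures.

1.5 × 10³ mg·h/L

The CYP1A2 pathway (43% of clearance) falls to 0.19× activity: 0.43 × 0.19 = 0.0817.
Non-CYP routes (57%) are unchanged.
Relative clearance = 0.0817 + 0.57 = 0.6517.
With dosing unchanged, AUC scales as 1/CL: 1000 / 0.6517 = 1.5 × 10³ mg·h/L.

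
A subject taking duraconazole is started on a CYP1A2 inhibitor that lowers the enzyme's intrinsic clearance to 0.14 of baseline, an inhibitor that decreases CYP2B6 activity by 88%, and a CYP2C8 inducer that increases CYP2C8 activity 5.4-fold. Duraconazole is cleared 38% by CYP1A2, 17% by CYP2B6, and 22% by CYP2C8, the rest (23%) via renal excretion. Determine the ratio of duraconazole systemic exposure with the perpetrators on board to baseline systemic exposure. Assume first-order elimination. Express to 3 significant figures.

0.670

CYP1A2: 0.38 × 0.14 = 0.0532
CYP2B6: 0.17 × 0.12 = 0.0204
CYP2C8: 0.22 × 5.4 = 1.188
Other: 0.23 (unchanged)
Relative clearance = 0.0532 + 0.0204 + 1.188 + 0.23 = 1.4916.
Net systemic exposure ratio = 1 / 1.4916 = 0.670.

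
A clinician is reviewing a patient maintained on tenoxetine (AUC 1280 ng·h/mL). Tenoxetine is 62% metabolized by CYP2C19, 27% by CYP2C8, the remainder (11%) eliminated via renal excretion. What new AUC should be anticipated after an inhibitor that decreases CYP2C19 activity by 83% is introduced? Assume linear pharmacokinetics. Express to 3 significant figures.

The CYP2C19 pathway (62% of clearance) is reduced to 0.17× activity: 0.62 × 0.17 = 0.1054.
CYP2C8 (27%) and the residual 11% are unaffected.
New clearance relative to baseline: 0.1054 + 0.27 + 0.11 = 0.4854.
With dosing unchanged, AUC scales as 1/CL: 1280 / 0.4854 = 2.64 × 10³ ng·h/mL.

2.64 × 10³ ng·h/mL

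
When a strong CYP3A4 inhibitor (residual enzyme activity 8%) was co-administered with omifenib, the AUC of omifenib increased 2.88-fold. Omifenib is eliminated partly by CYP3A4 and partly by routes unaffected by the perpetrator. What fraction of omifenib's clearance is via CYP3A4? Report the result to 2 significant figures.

0.71

Write x for the fraction cleared via CYP3A4. The observed AUC change means clearance fell to 1/2.88 = 0.3472 of baseline.
Only the CYP3A4 route changed, so 0.3472 = x·0.08 + (1 − x), giving x = 0.71.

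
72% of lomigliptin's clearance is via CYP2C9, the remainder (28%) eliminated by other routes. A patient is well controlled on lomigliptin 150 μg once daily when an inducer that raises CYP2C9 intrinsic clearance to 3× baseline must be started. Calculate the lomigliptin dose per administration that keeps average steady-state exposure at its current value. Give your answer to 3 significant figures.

366 μg

CYP2C9: 0.72 × 3 = 2.16
Other: 0.28 (unchanged)
CL_new/CL_old = 2.16 + 0.28 = 2.44.
To maintain the same steady-state level, dose must scale with clearance: new dose = 150 × 2.44 = 366 μg.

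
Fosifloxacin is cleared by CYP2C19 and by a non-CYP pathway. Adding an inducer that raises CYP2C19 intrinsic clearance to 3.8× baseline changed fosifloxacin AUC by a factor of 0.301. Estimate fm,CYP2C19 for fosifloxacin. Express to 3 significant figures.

0.829

Call the CYP2C19 fraction fm. After the interaction, CL_new/CL_old = fm × 3.8 + (1 − fm).
AUC ratio = 1 / (new CL fraction), so new CL fraction = 1 / 0.301 = 3.322.
fm × 3.8 + 1 − fm = 3.322  ⇒  fm × (3.8 − 1) = 2.322  ⇒  fm = 0.829.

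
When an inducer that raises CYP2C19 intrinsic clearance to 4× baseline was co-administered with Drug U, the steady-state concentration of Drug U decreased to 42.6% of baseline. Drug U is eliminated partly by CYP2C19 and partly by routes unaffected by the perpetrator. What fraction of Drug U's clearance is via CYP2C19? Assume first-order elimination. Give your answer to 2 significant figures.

CL'/CL = 1 / 0.426 = 2.347
4·fm + (1 − fm) = 2.347
fm = (2.347 − 1) / (4 − 1) = 0.45

0.45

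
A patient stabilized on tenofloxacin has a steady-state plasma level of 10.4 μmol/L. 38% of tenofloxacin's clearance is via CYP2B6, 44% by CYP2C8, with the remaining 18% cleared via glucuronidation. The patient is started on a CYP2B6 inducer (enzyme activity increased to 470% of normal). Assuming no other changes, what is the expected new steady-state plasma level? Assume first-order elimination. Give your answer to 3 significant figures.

The CYP2B6 pathway (38% of clearance) is boosted to 4.7× activity: 0.38 × 4.7 = 1.786.
CYP2C8 (44%) and the residual 18% are unaffected.
Relative clearance = 1.786 + 0.44 + 0.18 = 2.406.
New steady-state plasma level = baseline ÷ relative clearance = 10.4 / 2.406 = 4.32 μmol/L.

4.32 μmol/L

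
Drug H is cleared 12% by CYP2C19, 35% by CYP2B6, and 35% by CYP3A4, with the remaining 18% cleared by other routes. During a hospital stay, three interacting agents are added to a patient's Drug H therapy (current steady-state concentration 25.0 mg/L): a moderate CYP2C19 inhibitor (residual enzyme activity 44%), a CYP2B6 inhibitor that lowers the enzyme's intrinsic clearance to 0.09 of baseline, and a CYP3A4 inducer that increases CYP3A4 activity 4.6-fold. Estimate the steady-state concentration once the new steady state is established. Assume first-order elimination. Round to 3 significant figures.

CYP2C19: 0.12 × 0.44 = 0.0528
CYP2B6: 0.35 × 0.09 = 0.0315
CYP3A4: 0.35 × 4.6 = 1.61
Other: 0.18 (unchanged)
CL_new/CL_old = 0.0528 + 0.0315 + 1.61 + 0.18 = 1.8743.
Dividing the baseline by the relative clearance: 25.0 / 1.8743 = 13.3 mg/L.

13.3 mg/L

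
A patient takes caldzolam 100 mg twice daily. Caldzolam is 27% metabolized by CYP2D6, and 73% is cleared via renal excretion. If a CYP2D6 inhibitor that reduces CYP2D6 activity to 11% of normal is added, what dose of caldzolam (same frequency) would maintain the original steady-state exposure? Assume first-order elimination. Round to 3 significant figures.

CYP2D6: 0.27 × 0.11 = 0.0297
Other: 0.73 (unchanged)
Relative clearance = 0.0297 + 0.73 = 0.7597.
Exposure is unchanged when dose changes in proportion to clearance. New dose = 100 mg × 0.7597 = 76.0 mg.

76.0 mg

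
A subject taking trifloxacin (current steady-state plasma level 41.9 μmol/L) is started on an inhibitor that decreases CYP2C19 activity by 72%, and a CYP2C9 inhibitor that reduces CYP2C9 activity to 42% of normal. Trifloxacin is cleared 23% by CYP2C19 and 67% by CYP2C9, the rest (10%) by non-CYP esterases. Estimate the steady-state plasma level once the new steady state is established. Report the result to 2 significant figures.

94 μmol/L

The CYP2C19 pathway (23% of clearance) falls to 0.28× activity: 0.23 × 0.28 = 0.0644.
The CYP2C9 pathway (67% of clearance) is reduced to 0.42× activity: 0.67 × 0.42 = 0.2814.
The remaining 10% of clearance is unaffected.
CL_new/CL_old = 0.0644 + 0.2814 + 0.1 = 0.4458.
New steady-state plasma level = 41.9 / 0.4458 = 94 μmol/L (concentration scales inversely with clearance).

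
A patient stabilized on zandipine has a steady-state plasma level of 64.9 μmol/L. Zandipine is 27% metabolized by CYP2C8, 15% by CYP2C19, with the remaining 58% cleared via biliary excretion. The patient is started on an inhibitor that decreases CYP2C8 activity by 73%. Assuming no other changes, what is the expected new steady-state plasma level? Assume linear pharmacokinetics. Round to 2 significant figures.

The CYP2C8 pathway (27% of clearance) is reduced to 0.27× activity: 0.27 × 0.27 = 0.0729.
CYP2C19 (15%) and the residual 58% are unaffected.
New clearance relative to baseline: 0.0729 + 0.15 + 0.58 = 0.8029.
Steady-state plasma level ∝ 1/CL, so new value = 64.9 / 0.8029 = 81 μmol/L.

81 μmol/L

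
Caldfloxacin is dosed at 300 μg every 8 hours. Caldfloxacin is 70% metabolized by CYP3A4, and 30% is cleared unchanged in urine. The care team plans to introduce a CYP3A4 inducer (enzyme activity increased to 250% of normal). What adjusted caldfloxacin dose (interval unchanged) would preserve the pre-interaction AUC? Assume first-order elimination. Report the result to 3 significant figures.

615 μg

The CYP3A4 pathway (70% of clearance) increases to 2.5× activity: 0.7 × 2.5 = 1.75.
The remaining 30% of clearance is unaffected.
CL_new/CL_old = 1.75 + 0.3 = 2.05.
Css,avg = (dose rate)/CL, so holding Css fixed requires dose ∝ CL: 300 × 2.05 = 615 μg.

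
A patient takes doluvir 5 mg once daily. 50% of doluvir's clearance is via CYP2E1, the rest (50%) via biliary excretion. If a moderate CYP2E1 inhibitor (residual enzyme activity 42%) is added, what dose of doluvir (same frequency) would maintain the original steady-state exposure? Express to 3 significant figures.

3.55 mg

CYP2E1: 0.5 × 0.42 = 0.21
Other: 0.5 (unchanged)
Relative clearance = 0.21 + 0.5 = 0.71.
Exposure is unchanged when dose changes in proportion to clearance. New dose = 5 mg × 0.71 = 3.55 mg.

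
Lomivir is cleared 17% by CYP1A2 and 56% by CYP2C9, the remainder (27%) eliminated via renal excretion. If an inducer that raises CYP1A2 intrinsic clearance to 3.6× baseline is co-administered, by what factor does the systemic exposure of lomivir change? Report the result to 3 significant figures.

0.693

CYP1A2: 0.17 × 3.6 = 0.612
CYP2C9: 0.56 (unchanged)
Other: 0.27 (unchanged)
CL_new/CL_old = 0.612 + 0.56 + 0.27 = 1.442.
Since systemic exposure ∝ 1/CL, the ratio is 1 / 1.442 = 0.693.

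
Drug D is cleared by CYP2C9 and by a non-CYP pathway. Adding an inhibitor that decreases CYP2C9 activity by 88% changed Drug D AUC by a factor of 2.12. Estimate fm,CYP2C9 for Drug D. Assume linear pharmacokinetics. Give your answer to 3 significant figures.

CL'/CL = 1 / 2.12 = 0.4717
0.12·fm + (1 − fm) = 0.4717
fm = (0.4717 − 1) / (0.12 − 1) = 0.600

0.600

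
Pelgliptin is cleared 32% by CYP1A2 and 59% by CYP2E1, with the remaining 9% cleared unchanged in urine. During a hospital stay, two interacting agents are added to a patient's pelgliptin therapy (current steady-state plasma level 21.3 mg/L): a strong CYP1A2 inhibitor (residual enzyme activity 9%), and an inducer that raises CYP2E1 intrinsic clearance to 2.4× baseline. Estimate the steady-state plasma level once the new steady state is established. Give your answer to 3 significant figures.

The CYP1A2 pathway (32% of clearance) falls to 0.09× activity: 0.32 × 0.09 = 0.0288.
The CYP2E1 pathway (59% of clearance) is boosted to 2.4× activity: 0.59 × 2.4 = 1.416.
The remaining 9% of clearance is unaffected.
New clearance relative to baseline: 0.0288 + 1.416 + 0.09 = 1.5348.
Dividing the baseline by the relative clearance: 21.3 / 1.5348 = 13.9 mg/L.

13.9 mg/L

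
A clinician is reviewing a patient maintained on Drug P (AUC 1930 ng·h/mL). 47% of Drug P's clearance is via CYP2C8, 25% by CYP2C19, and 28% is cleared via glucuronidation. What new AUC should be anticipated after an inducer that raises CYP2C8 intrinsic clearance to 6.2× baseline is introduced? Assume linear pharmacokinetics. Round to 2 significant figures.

5.6 × 10² ng·h/mL

The CYP2C8 pathway (47% of clearance) increases to 6.2× activity: 0.47 × 6.2 = 2.914.
CYP2C19 (25%) and the residual 28% are unaffected.
New clearance relative to baseline: 2.914 + 0.25 + 0.28 = 3.444.
New AUC = baseline ÷ relative clearance = 1930 / 3.444 = 5.6 × 10² ng·h/mL.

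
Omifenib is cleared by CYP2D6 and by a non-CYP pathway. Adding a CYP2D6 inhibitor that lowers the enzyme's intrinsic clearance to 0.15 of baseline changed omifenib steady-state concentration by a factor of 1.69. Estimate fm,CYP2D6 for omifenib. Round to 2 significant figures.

Call the CYP2D6 fraction fm. After the interaction, CL_new/CL_old = fm × 0.15 + (1 − fm).
Steady-state concentration ratio = 1 / (new CL fraction), so new CL fraction = 1 / 1.69 = 0.5917.
fm × 0.15 + 1 − fm = 0.5917  ⇒  fm × (0.15 − 1) = −0.4083  ⇒  fm = 0.48.

0.48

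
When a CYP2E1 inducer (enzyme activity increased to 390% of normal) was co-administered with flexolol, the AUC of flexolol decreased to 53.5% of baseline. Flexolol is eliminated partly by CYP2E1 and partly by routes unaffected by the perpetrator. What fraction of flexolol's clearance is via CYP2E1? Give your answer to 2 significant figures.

0.30

Let x = fm,CYP2E1. Because AUC ∝ 1/CL, relative clearance rose to 1/0.535 = 1.869.
Only the CYP2E1 route changed, so 1.869 = x·3.9 + (1 − x), giving x = 0.30.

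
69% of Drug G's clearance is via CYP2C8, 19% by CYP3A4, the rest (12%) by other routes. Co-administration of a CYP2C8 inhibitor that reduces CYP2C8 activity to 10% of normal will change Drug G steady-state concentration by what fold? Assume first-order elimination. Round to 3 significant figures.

CYP2C8: 0.69 × 0.1 = 0.069
CYP3A4: 0.19 (unchanged)
Other: 0.12 (unchanged)
CL_new/CL_old = 0.069 + 0.19 + 0.12 = 0.379.
Steady-state concentration ratio = CL_old/CL_new = 1 / 0.379 = 2.64.

2.64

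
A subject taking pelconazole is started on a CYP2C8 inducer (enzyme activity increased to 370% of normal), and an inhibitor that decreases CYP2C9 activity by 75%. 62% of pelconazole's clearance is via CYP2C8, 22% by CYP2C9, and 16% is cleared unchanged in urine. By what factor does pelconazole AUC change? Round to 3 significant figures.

CYP2C8: 0.62 × 3.7 = 2.294
CYP2C9: 0.22 × 0.25 = 0.055
Other: 0.16 (unchanged)
New clearance relative to baseline: 2.294 + 0.055 + 0.16 = 2.509.
AUC ∝ 1/CL: fold-change = 1 / 2.509 = 0.399.

0.399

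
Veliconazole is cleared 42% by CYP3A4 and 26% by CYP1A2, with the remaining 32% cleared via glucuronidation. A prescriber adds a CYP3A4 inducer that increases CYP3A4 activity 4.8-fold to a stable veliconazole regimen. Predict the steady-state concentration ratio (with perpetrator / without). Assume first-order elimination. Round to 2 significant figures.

0.39

CYP3A4: 0.42 × 4.8 = 2.016
CYP1A2: 0.26 (unchanged)
Other: 0.32 (unchanged)
New clearance relative to baseline: 2.016 + 0.26 + 0.32 = 2.596.
Steady-state concentration is inversely proportional to clearance, so the fold-change is 1 / 2.596 = 0.39.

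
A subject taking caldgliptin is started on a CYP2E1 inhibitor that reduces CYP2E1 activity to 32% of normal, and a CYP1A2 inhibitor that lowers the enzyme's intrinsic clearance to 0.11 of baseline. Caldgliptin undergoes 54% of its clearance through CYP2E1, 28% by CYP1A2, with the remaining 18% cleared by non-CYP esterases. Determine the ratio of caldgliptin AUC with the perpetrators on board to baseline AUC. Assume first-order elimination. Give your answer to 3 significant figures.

2.61

CYP2E1: 0.54 × 0.32 = 0.1728
CYP1A2: 0.28 × 0.11 = 0.0308
Other: 0.18 (unchanged)
New clearance relative to baseline: 0.1728 + 0.0308 + 0.18 = 0.3836.
Net AUC ratio = 1 / 0.3836 = 2.61.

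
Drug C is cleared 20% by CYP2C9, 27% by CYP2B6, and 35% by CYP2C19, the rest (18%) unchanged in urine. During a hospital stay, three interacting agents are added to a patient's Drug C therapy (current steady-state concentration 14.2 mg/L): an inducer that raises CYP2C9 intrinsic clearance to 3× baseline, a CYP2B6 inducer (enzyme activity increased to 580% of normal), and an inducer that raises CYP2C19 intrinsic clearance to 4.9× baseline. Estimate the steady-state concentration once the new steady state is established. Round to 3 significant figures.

3.50 mg/L

The CYP2C9 pathway (20% of clearance) increases to 3× activity: 0.2 × 3 = 0.6.
The CYP2B6 pathway (27% of clearance) is boosted to 5.8× activity: 0.27 × 5.8 = 1.566.
The CYP2C19 pathway (35% of clearance) rises to 4.9× activity: 0.35 × 4.9 = 1.715.
The remaining 18% of clearance is unaffected.
New clearance relative to baseline: 0.6 + 1.566 + 1.715 + 0.18 = 4.061.
Dividing the baseline by the relative clearance: 14.2 / 4.061 = 3.50 mg/L.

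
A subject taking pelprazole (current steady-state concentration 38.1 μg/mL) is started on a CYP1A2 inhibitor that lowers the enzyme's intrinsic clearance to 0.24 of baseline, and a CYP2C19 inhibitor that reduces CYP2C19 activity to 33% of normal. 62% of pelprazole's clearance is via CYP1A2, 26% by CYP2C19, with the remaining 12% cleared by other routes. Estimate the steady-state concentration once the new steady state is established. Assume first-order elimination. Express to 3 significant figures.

107 μg/mL

The CYP1A2 pathway (62% of clearance) drops to 0.24× activity: 0.62 × 0.24 = 0.1488.
The CYP2C19 pathway (26% of clearance) drops to 0.33× activity: 0.26 × 0.33 = 0.0858.
Non-CYP routes (12%) are unchanged.
New clearance relative to baseline: 0.1488 + 0.0858 + 0.12 = 0.3546.
New steady-state concentration = 38.1 / 0.3546 = 107 μg/mL (concentration scales inversely with clearance).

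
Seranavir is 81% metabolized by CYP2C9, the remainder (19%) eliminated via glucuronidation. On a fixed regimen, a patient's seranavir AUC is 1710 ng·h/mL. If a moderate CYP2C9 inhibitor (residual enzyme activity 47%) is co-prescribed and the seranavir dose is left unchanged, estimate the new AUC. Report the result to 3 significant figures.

The CYP2C9 pathway (81% of clearance) is reduced to 0.47× activity: 0.81 × 0.47 = 0.3807.
The remaining 19% of clearance is unaffected.
CL_new/CL_old = 0.3807 + 0.19 = 0.5707.
With dosing unchanged, AUC scales as 1/CL: 1710 / 0.5707 = 3.00 × 10³ ng·h/mL.

3.00 × 10³ ng·h/mL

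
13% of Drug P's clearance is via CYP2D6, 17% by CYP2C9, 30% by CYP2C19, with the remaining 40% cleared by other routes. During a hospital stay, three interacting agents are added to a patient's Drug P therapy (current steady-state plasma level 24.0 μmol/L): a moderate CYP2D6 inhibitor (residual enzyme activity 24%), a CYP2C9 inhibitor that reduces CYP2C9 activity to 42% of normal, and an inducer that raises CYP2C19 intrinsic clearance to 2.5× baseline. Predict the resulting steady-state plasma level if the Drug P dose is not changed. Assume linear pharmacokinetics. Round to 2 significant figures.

The CYP2D6 pathway (13% of clearance) drops to 0.24× activity: 0.13 × 0.24 = 0.0312.
The CYP2C9 pathway (17% of clearance) falls to 0.42× activity: 0.17 × 0.42 = 0.0714.
The CYP2C19 pathway (30% of clearance) rises to 2.5× activity: 0.3 × 2.5 = 0.75.
The remaining 40% of clearance is unaffected.
Relative clearance = 0.0312 + 0.0714 + 0.75 + 0.4 = 1.2526.
Steady-state plasma level ∝ 1/CL: new value = 24.0 / 1.2526 = 19 μmol/L.

19 μmol/L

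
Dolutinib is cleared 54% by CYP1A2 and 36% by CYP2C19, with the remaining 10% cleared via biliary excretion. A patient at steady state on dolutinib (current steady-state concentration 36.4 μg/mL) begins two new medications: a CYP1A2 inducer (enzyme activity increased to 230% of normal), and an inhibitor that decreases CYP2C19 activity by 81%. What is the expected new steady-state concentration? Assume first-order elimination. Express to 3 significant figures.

25.8 μg/mL

CYP1A2: 0.54 × 2.3 = 1.242
CYP2C19: 0.36 × 0.19 = 0.0684
Other: 0.1 (unchanged)
Relative clearance = 1.242 + 0.0684 + 0.1 = 1.4104.
New steady-state concentration = 36.4 / 1.4104 = 25.8 μg/mL (concentration scales inversely with clearance).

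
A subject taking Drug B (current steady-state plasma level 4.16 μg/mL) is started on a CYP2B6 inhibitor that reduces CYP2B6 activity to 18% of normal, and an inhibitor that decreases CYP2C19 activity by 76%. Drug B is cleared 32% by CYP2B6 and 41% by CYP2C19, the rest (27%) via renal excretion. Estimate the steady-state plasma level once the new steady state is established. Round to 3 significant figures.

The CYP2B6 pathway (32% of clearance) drops to 0.18× activity: 0.32 × 0.18 = 0.0576.
The CYP2C19 pathway (41% of clearance) falls to 0.24× activity: 0.41 × 0.24 = 0.0984.
The remaining 27% of clearance is unaffected.
New clearance relative to baseline: 0.0576 + 0.0984 + 0.27 = 0.426.
Steady-state plasma level ∝ 1/CL: new value = 4.16 / 0.426 = 9.77 μg/mL.

9.77 μg/mL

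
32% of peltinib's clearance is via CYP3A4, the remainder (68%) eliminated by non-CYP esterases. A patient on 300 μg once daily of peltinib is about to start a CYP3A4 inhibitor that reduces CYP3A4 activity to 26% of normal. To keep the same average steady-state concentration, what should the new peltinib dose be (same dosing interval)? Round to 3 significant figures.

The CYP3A4 pathway (32% of clearance) falls to 0.26× activity: 0.32 × 0.26 = 0.0832.
Non-CYP routes (68%) are unchanged.
CL_new/CL_old = 0.0832 + 0.68 = 0.7632.
Exposure is unchanged when dose changes in proportion to clearance. New dose = 300 μg × 0.7632 = 229 μg.

229 μg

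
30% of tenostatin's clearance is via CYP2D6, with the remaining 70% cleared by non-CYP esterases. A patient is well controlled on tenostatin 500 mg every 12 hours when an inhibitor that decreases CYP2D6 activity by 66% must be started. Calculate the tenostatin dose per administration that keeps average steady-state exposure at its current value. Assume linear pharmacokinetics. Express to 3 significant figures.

401 mg

The CYP2D6 pathway (30% of clearance) is reduced to 0.34× activity: 0.3 × 0.34 = 0.102.
The remaining 70% of clearance is unaffected.
CL_new/CL_old = 0.102 + 0.7 = 0.802.
Css,avg = (dose rate)/CL, so holding Css fixed requires dose ∝ CL: 500 × 0.802 = 401 mg.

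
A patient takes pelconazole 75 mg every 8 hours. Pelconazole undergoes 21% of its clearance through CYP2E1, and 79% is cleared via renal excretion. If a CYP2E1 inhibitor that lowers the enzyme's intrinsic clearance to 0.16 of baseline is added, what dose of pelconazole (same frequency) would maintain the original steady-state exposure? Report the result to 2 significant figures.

CYP2E1: 0.21 × 0.16 = 0.0336
Other: 0.79 (unchanged)
Relative clearance = 0.0336 + 0.79 = 0.8236.
To maintain the same steady-state level, dose must scale with clearance: new dose = 75 × 0.8236 = 62 mg.

62 mg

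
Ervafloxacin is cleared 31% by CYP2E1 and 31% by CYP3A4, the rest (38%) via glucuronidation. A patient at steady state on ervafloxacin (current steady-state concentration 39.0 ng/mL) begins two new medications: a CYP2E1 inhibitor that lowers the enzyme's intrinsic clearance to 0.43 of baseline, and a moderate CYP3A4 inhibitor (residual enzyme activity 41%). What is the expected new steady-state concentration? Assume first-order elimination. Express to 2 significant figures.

61 ng/mL

The CYP2E1 pathway (31% of clearance) drops to 0.43× activity: 0.31 × 0.43 = 0.1333.
The CYP3A4 pathway (31% of clearance) drops to 0.41× activity: 0.31 × 0.41 = 0.1271.
The remaining 38% of clearance is unaffected.
Relative clearance = 0.1333 + 0.1271 + 0.38 = 0.6404.
Dividing the baseline by the relative clearance: 39.0 / 0.6404 = 61 ng/mL.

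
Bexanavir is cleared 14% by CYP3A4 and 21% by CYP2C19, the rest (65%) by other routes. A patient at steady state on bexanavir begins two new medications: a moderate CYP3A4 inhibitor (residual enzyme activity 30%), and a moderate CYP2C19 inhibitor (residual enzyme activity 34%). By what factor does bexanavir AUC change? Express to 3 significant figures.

CYP3A4: 0.14 × 0.3 = 0.042
CYP2C19: 0.21 × 0.34 = 0.0714
Other: 0.65 (unchanged)
New clearance relative to baseline: 0.042 + 0.0714 + 0.65 = 0.7634.
Net AUC ratio = 1 / 0.7634 = 1.31.

1.31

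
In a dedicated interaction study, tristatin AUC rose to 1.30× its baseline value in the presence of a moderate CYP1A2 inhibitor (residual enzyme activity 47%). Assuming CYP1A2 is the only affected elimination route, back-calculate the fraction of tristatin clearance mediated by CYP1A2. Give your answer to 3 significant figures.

Call the CYP1A2 fraction fm. After the interaction, CL_new/CL_old = fm × 0.47 + (1 − fm).
AUC ratio = 1 / (new CL fraction), so new CL fraction = 1 / 1.30 = 0.7692.
fm × 0.47 + 1 − fm = 0.7692  ⇒  fm × (0.47 − 1) = −0.2308  ⇒  fm = 0.435.

0.435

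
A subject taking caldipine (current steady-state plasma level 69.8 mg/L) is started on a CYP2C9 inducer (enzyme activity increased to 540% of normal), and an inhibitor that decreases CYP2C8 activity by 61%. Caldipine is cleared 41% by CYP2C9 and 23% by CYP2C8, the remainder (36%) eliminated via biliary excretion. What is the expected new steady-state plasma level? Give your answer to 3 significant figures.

CYP2C9: 0.41 × 5.4 = 2.214
CYP2C8: 0.23 × 0.39 = 0.0897
Other: 0.36 (unchanged)
New clearance relative to baseline: 2.214 + 0.0897 + 0.36 = 2.6637.
New steady-state plasma level = 69.8 / 2.6637 = 26.2 mg/L (concentration scales inversely with clearance).

26.2 mg/L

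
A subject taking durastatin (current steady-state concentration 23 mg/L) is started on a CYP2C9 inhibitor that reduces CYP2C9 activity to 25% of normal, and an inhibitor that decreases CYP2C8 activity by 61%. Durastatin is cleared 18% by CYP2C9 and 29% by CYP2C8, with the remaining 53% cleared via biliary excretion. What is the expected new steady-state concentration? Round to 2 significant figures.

33 mg/L

CYP2C9: 0.18 × 0.25 = 0.045
CYP2C8: 0.29 × 0.39 = 0.1131
Other: 0.53 (unchanged)
CL_new/CL_old = 0.045 + 0.1131 + 0.53 = 0.6881.
Steady-state concentration ∝ 1/CL: new value = 23 / 0.6881 = 33 mg/L.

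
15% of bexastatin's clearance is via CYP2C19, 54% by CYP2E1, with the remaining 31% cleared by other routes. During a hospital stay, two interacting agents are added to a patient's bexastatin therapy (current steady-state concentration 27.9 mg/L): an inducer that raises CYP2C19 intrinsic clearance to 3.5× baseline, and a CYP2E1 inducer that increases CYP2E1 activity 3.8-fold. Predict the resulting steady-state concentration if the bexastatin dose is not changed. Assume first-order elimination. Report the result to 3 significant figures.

9.66 mg/L

CYP2C19: 0.15 × 3.5 = 0.525
CYP2E1: 0.54 × 3.8 = 2.052
Other: 0.31 (unchanged)
Relative clearance = 0.525 + 2.052 + 0.31 = 2.887.
Dividing the baseline by the relative clearance: 27.9 / 2.887 = 9.66 mg/L.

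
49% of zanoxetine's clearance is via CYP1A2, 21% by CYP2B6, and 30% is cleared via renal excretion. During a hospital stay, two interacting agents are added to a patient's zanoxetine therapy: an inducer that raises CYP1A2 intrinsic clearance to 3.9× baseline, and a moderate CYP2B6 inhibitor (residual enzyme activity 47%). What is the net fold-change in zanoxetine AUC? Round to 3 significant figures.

The CYP1A2 pathway (49% of clearance) increases to 3.9× activity: 0.49 × 3.9 = 1.911.
The CYP2B6 pathway (21% of clearance) is reduced to 0.47× activity: 0.21 × 0.47 = 0.0987.
Non-CYP routes (30%) are unchanged.
CL_new/CL_old = 1.911 + 0.0987 + 0.3 = 2.3097.
AUC ∝ 1/CL: fold-change = 1 / 2.3097 = 0.433.

0.433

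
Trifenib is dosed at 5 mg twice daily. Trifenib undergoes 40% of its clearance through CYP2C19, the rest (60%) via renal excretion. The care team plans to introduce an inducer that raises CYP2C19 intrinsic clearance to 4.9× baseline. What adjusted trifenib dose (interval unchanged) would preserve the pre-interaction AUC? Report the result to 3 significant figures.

The CYP2C19 pathway (40% of clearance) increases to 4.9× activity: 0.4 × 4.9 = 1.96.
The remaining 60% of clearance is unaffected.
New clearance relative to baseline: 1.96 + 0.6 = 2.56.
Exposure is unchanged when dose changes in proportion to clearance. New dose = 5 mg × 2.56 = 12.8 mg.

12.8 mg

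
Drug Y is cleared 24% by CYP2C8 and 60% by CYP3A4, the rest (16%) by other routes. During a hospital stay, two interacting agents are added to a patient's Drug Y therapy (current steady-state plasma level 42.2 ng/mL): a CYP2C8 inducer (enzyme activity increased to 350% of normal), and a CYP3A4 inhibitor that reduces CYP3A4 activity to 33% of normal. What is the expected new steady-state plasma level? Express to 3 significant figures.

35.2 ng/mL

The CYP2C8 pathway (24% of clearance) increases to 3.5× activity: 0.24 × 3.5 = 0.84.
The CYP3A4 pathway (60% of clearance) falls to 0.33× activity: 0.6 × 0.33 = 0.198.
Non-CYP routes (16%) are unchanged.
CL_new/CL_old = 0.84 + 0.198 + 0.16 = 1.198.
Steady-state plasma level ∝ 1/CL: new value = 42.2 / 1.198 = 35.2 ng/mL.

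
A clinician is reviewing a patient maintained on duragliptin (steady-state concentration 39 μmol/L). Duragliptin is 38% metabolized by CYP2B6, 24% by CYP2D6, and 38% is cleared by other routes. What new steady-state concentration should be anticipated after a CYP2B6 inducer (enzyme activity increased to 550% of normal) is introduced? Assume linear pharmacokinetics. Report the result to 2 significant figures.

The CYP2B6 pathway (38% of clearance) increases to 5.5× activity: 0.38 × 5.5 = 2.09.
CYP2D6 (24%) and the residual 38% are unaffected.
New clearance relative to baseline: 2.09 + 0.24 + 0.38 = 2.71.
New steady-state concentration = baseline ÷ relative clearance = 39 / 2.71 = 14 μmol/L.

14 μmol/L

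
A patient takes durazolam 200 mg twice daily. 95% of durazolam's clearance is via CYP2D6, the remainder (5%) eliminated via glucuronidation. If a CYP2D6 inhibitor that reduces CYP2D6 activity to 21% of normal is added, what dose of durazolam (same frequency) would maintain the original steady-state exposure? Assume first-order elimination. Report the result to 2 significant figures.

50 mg

CYP2D6: 0.95 × 0.21 = 0.1995
Other: 0.05 (unchanged)
CL_new/CL_old = 0.1995 + 0.05 = 0.2495.
Css,avg = (dose rate)/CL, so holding Css fixed requires dose ∝ CL: 200 × 0.2495 = 50 mg.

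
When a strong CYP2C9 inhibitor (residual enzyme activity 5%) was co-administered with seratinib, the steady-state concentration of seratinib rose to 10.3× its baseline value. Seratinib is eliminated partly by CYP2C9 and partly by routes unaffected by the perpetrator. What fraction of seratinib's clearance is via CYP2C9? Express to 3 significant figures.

0.950

Let x = fm,CYP2C9. Because steady-state concentration ∝ 1/CL, relative clearance fell to 1/10.3 = 0.09709.
Only the CYP2C9 route changed, so 0.09709 = x·0.05 + (1 − x), giving x = 0.950.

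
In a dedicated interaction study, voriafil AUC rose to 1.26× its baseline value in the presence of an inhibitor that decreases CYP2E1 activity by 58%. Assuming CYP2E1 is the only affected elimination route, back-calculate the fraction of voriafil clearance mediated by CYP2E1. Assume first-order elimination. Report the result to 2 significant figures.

CL'/CL = 1 / 1.26 = 0.7937
0.42·fm + (1 − fm) = 0.7937
fm = (0.7937 − 1) / (0.42 − 1) = 0.36

0.36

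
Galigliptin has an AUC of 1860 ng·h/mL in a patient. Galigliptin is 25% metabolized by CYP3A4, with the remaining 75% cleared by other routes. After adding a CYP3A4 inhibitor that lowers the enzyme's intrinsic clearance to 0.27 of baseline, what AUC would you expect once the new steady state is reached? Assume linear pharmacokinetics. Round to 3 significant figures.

The CYP3A4 pathway (25% of clearance) drops to 0.27× activity: 0.25 × 0.27 = 0.0675.
Non-CYP routes (75%) are unchanged.
New clearance relative to baseline: 0.0675 + 0.75 = 0.8175.
New AUC = baseline ÷ relative clearance = 1860 / 0.8175 = 2.28 × 10³ ng·h/mL.

2.28 × 10³ ng·h/mL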